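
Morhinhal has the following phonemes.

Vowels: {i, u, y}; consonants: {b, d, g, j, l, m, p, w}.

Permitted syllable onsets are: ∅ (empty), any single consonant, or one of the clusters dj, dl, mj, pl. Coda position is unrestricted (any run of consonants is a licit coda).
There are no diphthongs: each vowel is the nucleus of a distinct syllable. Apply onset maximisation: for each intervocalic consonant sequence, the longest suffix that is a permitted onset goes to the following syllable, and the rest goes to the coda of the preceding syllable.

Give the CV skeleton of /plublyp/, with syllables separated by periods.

Nuclei (vowels): u, y → 2 syllables.
V1 /u/ – V2 /y/: /bl/; trying suffixes from longest down, /l/ is the first permitted one, so coda /b/ | onset /l/.
Result: plub.lyp.
Mapping each syllable to C/V: /plub/ → CCVC, /lyp/ → CVC.

CCVC.CVC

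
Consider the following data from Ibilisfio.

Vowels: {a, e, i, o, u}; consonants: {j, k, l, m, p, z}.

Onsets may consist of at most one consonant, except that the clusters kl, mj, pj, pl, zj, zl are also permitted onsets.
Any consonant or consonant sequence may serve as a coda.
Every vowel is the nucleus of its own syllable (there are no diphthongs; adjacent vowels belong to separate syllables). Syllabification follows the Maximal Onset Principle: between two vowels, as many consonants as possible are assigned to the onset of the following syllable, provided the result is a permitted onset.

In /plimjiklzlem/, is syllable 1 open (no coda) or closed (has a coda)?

Nuclei (vowels): i, i, e → 3 syllables.
σ1/σ2 boundary: /mj/ — entire cluster is a permitted onset → onset /mj/, coda ∅.
σ2/σ3 boundary: /klzl/ — longest licit onset from the right is /zl/, leaving /kl/ as coda.
Result: pli.mjikl.zlem.
Syllable 1 is /pli/; it ends in its nucleus with no coda, so it is open.

open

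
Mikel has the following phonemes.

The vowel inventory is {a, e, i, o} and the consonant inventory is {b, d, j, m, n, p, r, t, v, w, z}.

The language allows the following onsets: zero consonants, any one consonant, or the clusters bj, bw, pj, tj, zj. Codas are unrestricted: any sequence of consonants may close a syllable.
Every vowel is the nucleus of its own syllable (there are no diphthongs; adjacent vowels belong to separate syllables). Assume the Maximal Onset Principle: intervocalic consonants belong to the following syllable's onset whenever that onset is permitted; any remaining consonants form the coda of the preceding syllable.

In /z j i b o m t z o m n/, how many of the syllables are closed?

Nuclei (vowels): i, o, o → 3 syllables.
σ1/σ2 boundary: /b/ → onset of the next syllable (single consonants are always licit onsets).
σ2/σ3 boundary: cluster /mtz/ — the longest permitted-onset suffix is /z/; onset = /z/, preceding coda = /mt/.
Result: zji.bomt.zomn.
Classifying each syllable: /zji/ (open), /bomt/ (closed), /zomn/ (closed).
Closed syllables: 2.

2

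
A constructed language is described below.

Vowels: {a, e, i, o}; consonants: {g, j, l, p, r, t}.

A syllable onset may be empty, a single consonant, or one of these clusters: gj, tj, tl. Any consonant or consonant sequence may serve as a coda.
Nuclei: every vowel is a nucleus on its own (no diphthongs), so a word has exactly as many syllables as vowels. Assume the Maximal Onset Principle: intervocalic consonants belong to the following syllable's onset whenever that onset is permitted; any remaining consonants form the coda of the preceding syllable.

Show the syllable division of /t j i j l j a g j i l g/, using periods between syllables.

The vowels are i, a, i — 3 nuclei, so 3 syllables.
V1 /i/ – V2 /a/: /jlj/ splits as /jl/ + /j/ (/j/ is the longest suffix that is a licit onset).
V2 /a/ – V3 /i/: /gj/ — entire cluster is a permitted onset → onset /gj/, coda ∅.

tjijl.ja.gjilg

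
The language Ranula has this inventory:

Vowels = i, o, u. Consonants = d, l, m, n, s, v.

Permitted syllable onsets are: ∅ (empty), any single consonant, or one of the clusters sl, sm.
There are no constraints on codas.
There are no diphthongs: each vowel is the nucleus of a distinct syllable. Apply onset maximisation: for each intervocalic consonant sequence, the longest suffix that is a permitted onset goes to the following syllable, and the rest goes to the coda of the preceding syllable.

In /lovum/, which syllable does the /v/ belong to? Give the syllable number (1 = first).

2

Vowels present: o, u; each is a nucleus, giving 2 syllables.
V1 /o/ – V2 /u/: just /v/ — single C goes to the following onset.
Putting it together: lo.vum.
The /v/ is in the onset of syllable 2 (/vum/).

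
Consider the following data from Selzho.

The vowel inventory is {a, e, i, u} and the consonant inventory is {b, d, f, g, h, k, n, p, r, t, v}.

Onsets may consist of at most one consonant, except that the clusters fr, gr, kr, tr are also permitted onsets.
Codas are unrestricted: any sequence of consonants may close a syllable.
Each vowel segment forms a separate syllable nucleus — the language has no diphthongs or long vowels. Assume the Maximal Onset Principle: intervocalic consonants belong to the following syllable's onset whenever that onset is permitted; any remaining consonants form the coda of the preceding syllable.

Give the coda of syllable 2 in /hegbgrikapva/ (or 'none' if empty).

none

Nuclei (vowels): e, i, a, a → 4 syllables.
Between /e/ (V1) and /i/ (V2): /gbgr/ splits as /gb/ + /gr/ (/gr/ is the longest suffix that is a licit onset).
Between /i/ (V2) and /a/ (V3): /k/ → onset of the next syllable (single consonants are always licit onsets).
Between /a/ (V3) and /a/ (V4): /pv/ splits as /p/ + /v/ (/v/ is the longest suffix that is a licit onset).
Putting it together: hegb.gri.kap.va.
Syllable 2 is /gri/: onset /gr/, nucleus /i/, coda ∅.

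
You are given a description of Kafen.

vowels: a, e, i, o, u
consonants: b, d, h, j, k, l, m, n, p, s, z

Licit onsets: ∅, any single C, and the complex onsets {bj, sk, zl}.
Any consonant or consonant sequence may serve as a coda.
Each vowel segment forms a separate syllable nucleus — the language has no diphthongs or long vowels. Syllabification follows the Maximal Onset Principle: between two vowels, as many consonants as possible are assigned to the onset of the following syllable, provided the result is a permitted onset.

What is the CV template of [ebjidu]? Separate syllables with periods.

Vowels present: e, i, u; each is a nucleus, giving 3 syllables.
V1 /e/ – V2 /i/: /bj/ is a licit onset in full, so it all attaches to the next syllable.
V2 /i/ – V3 /u/: /d/ → onset of the next syllable (single consonants are always licit onsets).
Result: e.bji.du.
Mapping each syllable to C/V: /e/ → V, /bji/ → CCV, /du/ → CV.

V.CCV.CV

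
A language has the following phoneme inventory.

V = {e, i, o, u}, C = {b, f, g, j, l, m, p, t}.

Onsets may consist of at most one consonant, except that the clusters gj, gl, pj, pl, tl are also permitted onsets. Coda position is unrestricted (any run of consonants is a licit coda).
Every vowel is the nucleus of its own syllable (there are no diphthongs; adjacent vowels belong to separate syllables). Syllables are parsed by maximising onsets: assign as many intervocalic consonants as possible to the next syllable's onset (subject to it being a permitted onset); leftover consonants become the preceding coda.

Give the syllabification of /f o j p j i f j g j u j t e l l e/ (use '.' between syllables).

Vowels present: o, i, u, e, e; each is a nucleus, giving 5 syllables.
V1 /o/ – V2 /i/: /jpj/ splits as /j/ + /pj/ (/pj/ is the longest suffix that is a licit onset).
V2 /i/ – V3 /u/: cluster /fjgj/ — the longest permitted-onset suffix is /gj/; onset = /gj/, preceding coda = /fj/.
V3 /u/ – V4 /e/: /jt/ splits as /j/ + /t/ (/t/ is the longest suffix that is a licit onset).
V4 /e/ – V5 /e/: /ll/ splits as /l/ + /l/ (/l/ is the longest suffix that is a licit onset).

foj.pjifj.gjuj.tel.le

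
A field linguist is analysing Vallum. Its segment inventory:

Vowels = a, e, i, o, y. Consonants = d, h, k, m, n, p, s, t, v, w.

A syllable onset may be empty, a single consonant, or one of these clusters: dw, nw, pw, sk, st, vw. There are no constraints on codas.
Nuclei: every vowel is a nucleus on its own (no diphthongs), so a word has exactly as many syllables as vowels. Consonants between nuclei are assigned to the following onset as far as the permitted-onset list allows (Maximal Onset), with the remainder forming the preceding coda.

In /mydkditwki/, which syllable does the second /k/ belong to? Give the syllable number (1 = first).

The vowels are y, i, i — 3 nuclei, so 3 syllables.
V1 /y/ – V2 /i/: /dkd/ — longest licit onset from the right is /d/, leaving /dk/ as coda.
V2 /i/ – V3 /i/: cluster /twk/ — the longest permitted-onset suffix is /k/; onset = /k/, preceding coda = /tw/.
So the parse is mydk.ditw.ki.
The second /k/ is in the onset of syllable 3 (/ki/).

3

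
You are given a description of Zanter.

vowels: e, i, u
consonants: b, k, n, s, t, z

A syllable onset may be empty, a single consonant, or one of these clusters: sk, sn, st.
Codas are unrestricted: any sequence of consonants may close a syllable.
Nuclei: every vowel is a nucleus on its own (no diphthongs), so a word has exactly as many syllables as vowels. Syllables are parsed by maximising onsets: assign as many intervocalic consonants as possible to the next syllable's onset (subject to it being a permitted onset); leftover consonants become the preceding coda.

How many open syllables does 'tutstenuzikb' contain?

Nuclei (vowels): u, e, u, i → 4 syllables.
Between /u/ (V1) and /e/ (V2): /tst/ splits as /t/ + /st/ (/st/ is the longest suffix that is a licit onset).
Between /e/ (V2) and /u/ (V3): /n/ is a single consonant, so it becomes the next onset.
Between /u/ (V3) and /i/ (V4): /z/ → onset of the next syllable (single consonants are always licit onsets).
So the parse is tut.ste.nu.zikb.
Classifying each syllable: /tut/ (closed), /ste/ (open), /nu/ (open), /zikb/ (closed).
Open syllables: 2.

2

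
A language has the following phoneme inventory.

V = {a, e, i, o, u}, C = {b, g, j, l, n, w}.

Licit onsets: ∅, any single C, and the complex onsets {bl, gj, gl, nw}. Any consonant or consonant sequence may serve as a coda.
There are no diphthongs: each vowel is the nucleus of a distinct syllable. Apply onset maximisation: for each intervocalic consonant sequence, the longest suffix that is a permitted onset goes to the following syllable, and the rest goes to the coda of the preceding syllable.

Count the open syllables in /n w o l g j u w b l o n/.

0

Nuclei (vowels): o, u, o → 3 syllables.
V1 /o/ – V2 /u/: /lgj/; trying suffixes from longest down, /gj/ is the first permitted one, so coda /l/ | onset /gj/.
V2 /u/ – V3 /o/: cluster /wbl/ — the longest permitted-onset suffix is /bl/; onset = /bl/, preceding coda = /w/.
So the parse is nwol.gjuw.blon.
Classifying each syllable: /nwol/ (closed), /gjuw/ (closed), /blon/ (closed).
Open syllables: 0.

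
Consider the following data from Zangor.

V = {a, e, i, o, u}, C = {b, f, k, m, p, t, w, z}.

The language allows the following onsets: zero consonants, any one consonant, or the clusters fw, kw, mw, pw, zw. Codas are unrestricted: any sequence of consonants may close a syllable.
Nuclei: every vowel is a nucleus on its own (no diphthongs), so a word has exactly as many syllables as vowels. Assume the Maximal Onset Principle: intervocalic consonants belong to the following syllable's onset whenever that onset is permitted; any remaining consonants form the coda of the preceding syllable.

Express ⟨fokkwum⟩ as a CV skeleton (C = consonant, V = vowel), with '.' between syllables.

CVC.CCVC

The vowels are o, u — 2 nuclei, so 2 syllables.
V1 /o/ – V2 /u/: /kkw/ — longest licit onset from the right is /kw/, leaving /k/ as coda.
So the parse is fok.kwum.
Mapping each syllable to C/V: /fok/ → CVC, /kwum/ → CCVC.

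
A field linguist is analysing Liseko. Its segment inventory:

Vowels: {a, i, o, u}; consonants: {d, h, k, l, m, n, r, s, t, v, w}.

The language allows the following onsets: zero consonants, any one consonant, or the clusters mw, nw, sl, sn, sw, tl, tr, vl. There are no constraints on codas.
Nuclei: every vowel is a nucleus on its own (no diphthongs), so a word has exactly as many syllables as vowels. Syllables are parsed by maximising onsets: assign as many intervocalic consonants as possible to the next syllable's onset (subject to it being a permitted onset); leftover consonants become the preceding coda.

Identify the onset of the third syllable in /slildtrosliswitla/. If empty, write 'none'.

Vowels present: i, o, i, i, a; each is a nucleus, giving 5 syllables.
V1 /i/ – V2 /o/: /ldtr/; trying suffixes from longest down, /tr/ is the first permitted one, so coda /ld/ | onset /tr/.
V2 /o/ – V3 /i/: /sl/ is a licit onset in full, so it all attaches to the next syllable.
V3 /i/ – V4 /i/: cluster /sw/ — /sw/ is itself a permitted onset, so the whole cluster goes right; preceding coda = ∅.
V4 /i/ – V5 /a/: cluster /tl/ — /tl/ is itself a permitted onset, so the whole cluster goes right; preceding coda = ∅.
Result: slild.tro.sli.swi.tla.
Syllable 3 is /sli/: onset /sl/, nucleus /i/, coda ∅.

sl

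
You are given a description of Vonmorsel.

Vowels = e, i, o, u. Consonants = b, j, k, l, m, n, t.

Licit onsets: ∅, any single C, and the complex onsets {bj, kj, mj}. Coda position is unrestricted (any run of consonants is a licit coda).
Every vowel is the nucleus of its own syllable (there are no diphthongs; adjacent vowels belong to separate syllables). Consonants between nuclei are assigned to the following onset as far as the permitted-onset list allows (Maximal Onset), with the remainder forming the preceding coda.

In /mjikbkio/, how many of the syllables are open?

Vowels present: i, i, o; each is a nucleus, giving 3 syllables.
σ1/σ2 boundary: cluster /kbk/ — the longest permitted-onset suffix is /k/; onset = /k/, preceding coda = /kb/.
σ2/σ3 boundary: hiatus — the boundary sits between the two vowels.
So the parse is mjikb.ki.o.
Classifying each syllable: /mjikb/ (closed), /ki/ (open), /o/ (open).
Open syllables: 2.

2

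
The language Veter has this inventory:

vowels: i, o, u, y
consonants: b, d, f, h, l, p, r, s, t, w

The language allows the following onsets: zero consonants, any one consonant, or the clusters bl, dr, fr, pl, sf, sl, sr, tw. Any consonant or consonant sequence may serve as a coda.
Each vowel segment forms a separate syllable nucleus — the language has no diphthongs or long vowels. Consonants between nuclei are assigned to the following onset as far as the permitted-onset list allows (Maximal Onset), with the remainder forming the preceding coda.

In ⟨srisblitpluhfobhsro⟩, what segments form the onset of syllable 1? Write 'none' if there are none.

The vowels are i, i, u, o, o — 5 nuclei, so 5 syllables.
V1 /i/ – V2 /i/: /sbl/ splits as /s/ + /bl/ (/bl/ is the longest suffix that is a licit onset).
V2 /i/ – V3 /u/: /tpl/ splits as /t/ + /pl/ (/pl/ is the longest suffix that is a licit onset).
V3 /u/ – V4 /o/: /hf/ — longest licit onset from the right is /f/, leaving /h/ as coda.
V4 /o/ – V5 /o/: cluster /bhsr/ — the longest permitted-onset suffix is /sr/; onset = /sr/, preceding coda = /bh/.
Result: sris.blit.pluh.fobh.sro.
Syllable 1 is /sris/: onset /sr/, nucleus /i/, coda /s/.

sr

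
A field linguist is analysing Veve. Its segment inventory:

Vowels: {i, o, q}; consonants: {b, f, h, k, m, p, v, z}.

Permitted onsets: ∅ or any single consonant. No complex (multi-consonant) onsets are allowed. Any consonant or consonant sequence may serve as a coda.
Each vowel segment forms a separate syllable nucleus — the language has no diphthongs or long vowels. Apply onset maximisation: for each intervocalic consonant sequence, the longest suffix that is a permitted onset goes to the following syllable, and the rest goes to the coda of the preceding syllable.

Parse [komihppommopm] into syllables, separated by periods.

ko.mihp.pom.mopm

The vowels are o, i, o, o — 4 nuclei, so 4 syllables.
σ1/σ2 boundary: /m/ → onset of the next syllable (single consonants are always licit onsets).
σ2/σ3 boundary: cluster /hpp/ — the longest permitted-onset suffix is /p/; onset = /p/, preceding coda = /hp/.
σ3/σ4 boundary: cluster /mm/ — the longest permitted-onset suffix is /m/; onset = /m/, preceding coda = /m/.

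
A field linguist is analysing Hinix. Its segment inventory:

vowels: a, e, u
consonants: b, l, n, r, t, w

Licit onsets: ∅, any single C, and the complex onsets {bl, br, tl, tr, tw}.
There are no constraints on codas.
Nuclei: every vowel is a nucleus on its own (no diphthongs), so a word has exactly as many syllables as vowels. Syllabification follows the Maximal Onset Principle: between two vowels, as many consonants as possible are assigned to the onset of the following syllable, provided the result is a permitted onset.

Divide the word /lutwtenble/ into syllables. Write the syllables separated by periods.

Nuclei (vowels): u, e, e → 3 syllables.
Between /u/ (V1) and /e/ (V2): /twt/ splits as /tw/ + /t/ (/t/ is the longest suffix that is a licit onset).
Between /e/ (V2) and /e/ (V3): cluster /nbl/ — the longest permitted-onset suffix is /bl/; onset = /bl/, preceding coda = /n/.

lutw.ten.ble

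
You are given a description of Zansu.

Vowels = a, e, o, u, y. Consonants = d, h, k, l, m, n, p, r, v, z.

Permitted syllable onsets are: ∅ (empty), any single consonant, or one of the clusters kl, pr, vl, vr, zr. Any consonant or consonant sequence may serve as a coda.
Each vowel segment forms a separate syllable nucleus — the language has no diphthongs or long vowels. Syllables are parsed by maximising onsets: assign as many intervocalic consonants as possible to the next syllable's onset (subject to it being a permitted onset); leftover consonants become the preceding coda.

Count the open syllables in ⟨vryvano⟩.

3

The vowels are y, a, o — 3 nuclei, so 3 syllables.
σ1/σ2 boundary: /v/ is a single consonant, so it becomes the next onset.
σ2/σ3 boundary: just /n/ — single C goes to the following onset.
Syllabification: vry.va.no.
Classifying each syllable: /vry/ (open), /va/ (open), /no/ (open).
Open syllables: 3.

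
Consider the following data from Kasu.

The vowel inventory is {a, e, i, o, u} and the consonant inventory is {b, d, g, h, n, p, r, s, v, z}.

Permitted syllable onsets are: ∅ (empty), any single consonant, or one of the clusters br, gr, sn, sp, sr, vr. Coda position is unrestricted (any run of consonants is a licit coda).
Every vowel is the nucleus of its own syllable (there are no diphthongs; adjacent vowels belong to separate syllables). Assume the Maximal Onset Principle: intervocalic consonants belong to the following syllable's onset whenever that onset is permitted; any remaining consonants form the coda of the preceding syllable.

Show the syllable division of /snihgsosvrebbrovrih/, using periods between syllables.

Nuclei (vowels): i, o, e, o, i → 5 syllables.
Between /i/ (V1) and /o/ (V2): /hgs/ splits as /hg/ + /s/ (/s/ is the longest suffix that is a licit onset).
Between /o/ (V2) and /e/ (V3): cluster /svr/ — the longest permitted-onset suffix is /vr/; onset = /vr/, preceding coda = /s/.
Between /e/ (V3) and /o/ (V4): /bbr/ splits as /b/ + /br/ (/br/ is the longest suffix that is a licit onset).
Between /o/ (V4) and /i/ (V5): cluster /vr/ — /vr/ is itself a permitted onset, so the whole cluster goes right; preceding coda = ∅.

snihg.sos.vreb.bro.vrih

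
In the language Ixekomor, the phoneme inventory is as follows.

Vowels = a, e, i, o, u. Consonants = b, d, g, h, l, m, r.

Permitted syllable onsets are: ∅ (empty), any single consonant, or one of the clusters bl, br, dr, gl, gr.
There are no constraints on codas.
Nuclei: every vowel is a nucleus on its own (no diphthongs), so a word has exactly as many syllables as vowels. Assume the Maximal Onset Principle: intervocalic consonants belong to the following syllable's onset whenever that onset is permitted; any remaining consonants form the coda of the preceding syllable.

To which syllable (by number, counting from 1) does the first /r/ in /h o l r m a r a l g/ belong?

1

Vowels present: o, a, a; each is a nucleus, giving 3 syllables.
σ1/σ2 boundary: /lrm/ — longest licit onset from the right is /m/, leaving /lr/ as coda.
σ2/σ3 boundary: /r/ is a single consonant, so it becomes the next onset.
Putting it together: holr.ma.ralg.
The first /r/ is in the coda of syllable 1 (/holr/).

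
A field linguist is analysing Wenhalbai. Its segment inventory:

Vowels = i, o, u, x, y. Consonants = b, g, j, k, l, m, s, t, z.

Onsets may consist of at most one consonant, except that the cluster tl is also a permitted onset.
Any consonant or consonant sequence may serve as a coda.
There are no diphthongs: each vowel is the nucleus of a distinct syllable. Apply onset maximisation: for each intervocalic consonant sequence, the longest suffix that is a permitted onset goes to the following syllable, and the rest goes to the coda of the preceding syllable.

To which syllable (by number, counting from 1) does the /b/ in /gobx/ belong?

Vowels present: o, x; each is a nucleus, giving 2 syllables.
/o…x/ gap (V1→V2): /b/ is a single consonant, so it becomes the next onset.
Syllabification: go.bx.
The /b/ is in the onset of syllable 2 (/bx/).

2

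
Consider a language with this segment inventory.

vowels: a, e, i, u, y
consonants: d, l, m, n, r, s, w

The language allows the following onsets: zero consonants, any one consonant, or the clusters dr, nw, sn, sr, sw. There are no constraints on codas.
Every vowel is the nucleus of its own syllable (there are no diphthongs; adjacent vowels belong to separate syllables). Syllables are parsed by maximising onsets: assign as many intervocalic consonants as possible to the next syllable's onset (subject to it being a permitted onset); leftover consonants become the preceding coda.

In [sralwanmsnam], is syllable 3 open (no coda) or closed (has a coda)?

The vowels are a, a, a — 3 nuclei, so 3 syllables.
V1 /a/ – V2 /a/: cluster /lw/ — the longest permitted-onset suffix is /w/; onset = /w/, preceding coda = /l/.
V2 /a/ – V3 /a/: cluster /nmsn/ — the longest permitted-onset suffix is /sn/; onset = /sn/, preceding coda = /nm/.
So the parse is sral.wanm.snam.
Syllable 3 is /snam/ with coda /m/, so it is closed.

closed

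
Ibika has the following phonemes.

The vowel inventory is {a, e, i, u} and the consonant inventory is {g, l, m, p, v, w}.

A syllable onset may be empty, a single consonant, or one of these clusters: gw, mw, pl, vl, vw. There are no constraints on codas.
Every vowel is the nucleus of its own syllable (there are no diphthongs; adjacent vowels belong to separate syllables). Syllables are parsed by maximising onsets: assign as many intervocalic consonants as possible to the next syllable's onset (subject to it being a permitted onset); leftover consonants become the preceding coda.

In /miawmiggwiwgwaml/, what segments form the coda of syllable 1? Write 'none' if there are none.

Vowels present: i, a, i, i, a; each is a nucleus, giving 5 syllables.
/i…a/ gap (V1→V2): hiatus — the boundary sits between the two vowels.
/a…i/ gap (V2→V3): /wm/; trying suffixes from longest down, /m/ is the first permitted one, so coda /w/ | onset /m/.
/i…i/ gap (V3→V4): /ggw/ splits as /g/ + /gw/ (/gw/ is the longest suffix that is a licit onset).
/i…a/ gap (V4→V5): /wgw/; trying suffixes from longest down, /gw/ is the first permitted one, so coda /w/ | onset /gw/.
So the parse is mi.aw.mig.gwiw.gwaml.
Syllable 1 is /mi/: onset /m/, nucleus /i/, coda ∅.

none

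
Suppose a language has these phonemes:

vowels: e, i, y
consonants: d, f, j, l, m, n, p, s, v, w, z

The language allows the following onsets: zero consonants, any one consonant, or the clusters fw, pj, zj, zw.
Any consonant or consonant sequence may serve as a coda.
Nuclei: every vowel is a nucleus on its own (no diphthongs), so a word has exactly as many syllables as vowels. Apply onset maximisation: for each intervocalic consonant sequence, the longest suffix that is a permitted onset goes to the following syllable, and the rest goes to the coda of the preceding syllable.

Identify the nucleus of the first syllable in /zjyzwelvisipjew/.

y

Vowels present: y, e, i, i, e; each is a nucleus, giving 5 syllables.
The first nucleus (vowel 1 from the left) is /y/.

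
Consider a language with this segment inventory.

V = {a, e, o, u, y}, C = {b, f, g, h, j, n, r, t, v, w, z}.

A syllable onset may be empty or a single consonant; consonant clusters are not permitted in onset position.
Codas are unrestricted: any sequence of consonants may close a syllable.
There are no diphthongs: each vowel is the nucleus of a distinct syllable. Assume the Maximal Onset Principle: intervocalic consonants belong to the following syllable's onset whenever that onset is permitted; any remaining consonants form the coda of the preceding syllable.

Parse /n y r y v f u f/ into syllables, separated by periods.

ny.ryv.fuf

The vowels are y, y, u — 3 nuclei, so 3 syllables.
σ1/σ2 boundary: just /r/ — single C goes to the following onset.
σ2/σ3 boundary: /vf/; trying suffixes from longest down, /f/ is the first permitted one, so coda /v/ | onset /f/.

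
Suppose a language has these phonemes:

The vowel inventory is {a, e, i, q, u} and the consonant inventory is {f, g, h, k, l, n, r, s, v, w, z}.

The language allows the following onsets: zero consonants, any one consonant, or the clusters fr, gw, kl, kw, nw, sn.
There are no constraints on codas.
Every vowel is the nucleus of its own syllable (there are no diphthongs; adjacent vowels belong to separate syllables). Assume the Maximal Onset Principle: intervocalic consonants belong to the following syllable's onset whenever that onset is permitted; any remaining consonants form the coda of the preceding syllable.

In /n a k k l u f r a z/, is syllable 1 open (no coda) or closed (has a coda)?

Nuclei (vowels): a, u, a → 3 syllables.
V1 /a/ – V2 /u/: /kkl/ splits as /k/ + /kl/ (/kl/ is the longest suffix that is a licit onset).
V2 /u/ – V3 /a/: /fr/ — entire cluster is a permitted onset → onset /fr/, coda ∅.
Putting it together: nak.klu.fraz.
Syllable 1 is /nak/ with coda /k/, so it is closed.

closed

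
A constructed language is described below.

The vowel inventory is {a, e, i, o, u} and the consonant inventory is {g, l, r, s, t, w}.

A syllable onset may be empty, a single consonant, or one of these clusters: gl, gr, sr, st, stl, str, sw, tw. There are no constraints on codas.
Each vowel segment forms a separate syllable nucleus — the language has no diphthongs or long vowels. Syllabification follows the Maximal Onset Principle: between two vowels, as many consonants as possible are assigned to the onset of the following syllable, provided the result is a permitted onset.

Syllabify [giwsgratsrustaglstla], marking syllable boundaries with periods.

The vowels are i, a, u, a, a — 5 nuclei, so 5 syllables.
/i…a/ gap (V1→V2): /wsgr/; trying suffixes from longest down, /gr/ is the first permitted one, so coda /ws/ | onset /gr/.
/a…u/ gap (V2→V3): cluster /tsr/ — the longest permitted-onset suffix is /sr/; onset = /sr/, preceding coda = /t/.
/u…a/ gap (V3→V4): /st/ is a licit onset in full, so it all attaches to the next syllable.
/a…a/ gap (V4→V5): /glstl/ splits as /gl/ + /stl/ (/stl/ is the longest suffix that is a licit onset).

giws.grat.sru.stagl.stla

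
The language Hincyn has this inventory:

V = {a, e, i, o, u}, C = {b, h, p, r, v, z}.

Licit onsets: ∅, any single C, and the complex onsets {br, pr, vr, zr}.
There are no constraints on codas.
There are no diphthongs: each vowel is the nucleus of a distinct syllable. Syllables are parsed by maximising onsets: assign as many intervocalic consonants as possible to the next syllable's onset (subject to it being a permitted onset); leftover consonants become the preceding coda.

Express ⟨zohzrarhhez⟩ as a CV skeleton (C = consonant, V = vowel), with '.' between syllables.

The vowels are o, a, e — 3 nuclei, so 3 syllables.
σ1/σ2 boundary: /hzr/; trying suffixes from longest down, /zr/ is the first permitted one, so coda /h/ | onset /zr/.
σ2/σ3 boundary: /rhh/ — longest licit onset from the right is /h/, leaving /rh/ as coda.
Result: zoh.zrarh.hez.
Mapping each syllable to C/V: /zoh/ → CVC, /zrarh/ → CCVCC, /hez/ → CVC.

CVC.CCVCC.CVC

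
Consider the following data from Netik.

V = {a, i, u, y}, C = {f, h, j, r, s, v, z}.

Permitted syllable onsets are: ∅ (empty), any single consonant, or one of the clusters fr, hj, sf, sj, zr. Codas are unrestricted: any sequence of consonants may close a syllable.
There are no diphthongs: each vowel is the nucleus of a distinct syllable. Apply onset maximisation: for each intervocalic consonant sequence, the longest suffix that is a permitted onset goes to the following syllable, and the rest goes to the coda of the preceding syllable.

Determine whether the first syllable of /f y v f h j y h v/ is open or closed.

The vowels are y, y — 2 nuclei, so 2 syllables.
/y…y/ gap (V1→V2): /vfhj/; trying suffixes from longest down, /hj/ is the first permitted one, so coda /vf/ | onset /hj/.
Putting it together: fyvf.hjyhv.
Syllable 1 is /fyvf/ with coda /vf/, so it is closed.

closed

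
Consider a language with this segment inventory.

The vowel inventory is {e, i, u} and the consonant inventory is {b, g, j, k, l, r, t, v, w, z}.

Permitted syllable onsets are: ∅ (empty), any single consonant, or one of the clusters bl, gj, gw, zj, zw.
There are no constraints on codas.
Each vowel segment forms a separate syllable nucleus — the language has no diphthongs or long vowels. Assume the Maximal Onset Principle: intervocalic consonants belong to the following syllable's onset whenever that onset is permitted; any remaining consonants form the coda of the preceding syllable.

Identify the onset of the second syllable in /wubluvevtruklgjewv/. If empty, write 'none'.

Vowels present: u, u, e, u, e; each is a nucleus, giving 5 syllables.
V1 /u/ – V2 /u/: /bl/ — entire cluster is a permitted onset → onset /bl/, coda ∅.
V2 /u/ – V3 /e/: just /v/ — single C goes to the following onset.
V3 /e/ – V4 /u/: /vtr/ splits as /vt/ + /r/ (/r/ is the longest suffix that is a licit onset).
V4 /u/ – V5 /e/: cluster /klgj/ — the longest permitted-onset suffix is /gj/; onset = /gj/, preceding coda = /kl/.
Syllabification: wu.blu.vevt.rukl.gjewv.
Syllable 2 is /blu/: onset /bl/, nucleus /u/, coda ∅.

bl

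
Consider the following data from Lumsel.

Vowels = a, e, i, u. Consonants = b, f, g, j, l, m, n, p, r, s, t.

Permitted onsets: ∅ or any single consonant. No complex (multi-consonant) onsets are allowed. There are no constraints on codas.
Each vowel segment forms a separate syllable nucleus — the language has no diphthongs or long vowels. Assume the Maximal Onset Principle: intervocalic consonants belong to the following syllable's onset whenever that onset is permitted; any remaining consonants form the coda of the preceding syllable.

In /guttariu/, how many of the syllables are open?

Vowels present: u, a, i, u; each is a nucleus, giving 4 syllables.
Between /u/ (V1) and /a/ (V2): cluster /tt/ — the longest permitted-onset suffix is /t/; onset = /t/, preceding coda = /t/.
Between /a/ (V2) and /i/ (V3): /r/ is a single consonant, so it becomes the next onset.
Between /i/ (V3) and /u/ (V4): hiatus — the boundary sits between the two vowels.
Syllabification: gut.ta.ri.u.
Classifying each syllable: /gut/ (closed), /ta/ (open), /ri/ (open), /u/ (open).
Open syllables: 3.

3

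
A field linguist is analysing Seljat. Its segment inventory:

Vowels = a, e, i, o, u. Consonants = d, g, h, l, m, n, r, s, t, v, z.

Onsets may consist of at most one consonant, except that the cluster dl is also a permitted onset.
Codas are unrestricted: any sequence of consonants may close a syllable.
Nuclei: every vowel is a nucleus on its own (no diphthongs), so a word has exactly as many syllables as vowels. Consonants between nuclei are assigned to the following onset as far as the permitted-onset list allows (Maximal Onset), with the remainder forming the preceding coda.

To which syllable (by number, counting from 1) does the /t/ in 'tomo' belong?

Nuclei (vowels): o, o → 2 syllables.
σ1/σ2 boundary: /m/ → onset of the next syllable (single consonants are always licit onsets).
Syllabification: to.mo.
The /t/ is in the onset of syllable 1 (/to/).

1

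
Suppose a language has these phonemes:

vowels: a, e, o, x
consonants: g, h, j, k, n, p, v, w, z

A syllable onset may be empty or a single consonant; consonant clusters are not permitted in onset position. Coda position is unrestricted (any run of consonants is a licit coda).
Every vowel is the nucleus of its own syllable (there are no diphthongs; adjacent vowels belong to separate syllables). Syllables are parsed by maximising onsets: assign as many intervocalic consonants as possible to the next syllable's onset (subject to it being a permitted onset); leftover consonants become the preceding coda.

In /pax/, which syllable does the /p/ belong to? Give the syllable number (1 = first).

1

Nuclei (vowels): a, x → 2 syllables.
V1 /a/ – V2 /x/: hiatus — the boundary sits between the two vowels.
Result: pa.x.
The /p/ is in the onset of syllable 1 (/pa/).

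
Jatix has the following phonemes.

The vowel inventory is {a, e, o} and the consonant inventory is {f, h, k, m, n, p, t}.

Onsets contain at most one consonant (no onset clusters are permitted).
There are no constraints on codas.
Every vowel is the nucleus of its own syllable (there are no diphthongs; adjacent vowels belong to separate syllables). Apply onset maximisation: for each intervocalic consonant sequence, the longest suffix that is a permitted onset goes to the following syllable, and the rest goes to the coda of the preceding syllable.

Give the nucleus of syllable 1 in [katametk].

The vowels are a, a, e — 3 nuclei, so 3 syllables.
The first nucleus (vowel 1 from the left) is /a/.

a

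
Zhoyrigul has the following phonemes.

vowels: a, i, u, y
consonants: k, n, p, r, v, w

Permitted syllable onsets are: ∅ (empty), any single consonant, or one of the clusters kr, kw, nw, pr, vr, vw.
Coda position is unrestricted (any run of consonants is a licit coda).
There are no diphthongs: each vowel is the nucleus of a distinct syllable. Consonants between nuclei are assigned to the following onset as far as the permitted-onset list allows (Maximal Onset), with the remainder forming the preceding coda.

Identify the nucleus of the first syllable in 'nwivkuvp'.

i

Vowels present: i, u; each is a nucleus, giving 2 syllables.
The first nucleus (vowel 1 from the left) is /i/.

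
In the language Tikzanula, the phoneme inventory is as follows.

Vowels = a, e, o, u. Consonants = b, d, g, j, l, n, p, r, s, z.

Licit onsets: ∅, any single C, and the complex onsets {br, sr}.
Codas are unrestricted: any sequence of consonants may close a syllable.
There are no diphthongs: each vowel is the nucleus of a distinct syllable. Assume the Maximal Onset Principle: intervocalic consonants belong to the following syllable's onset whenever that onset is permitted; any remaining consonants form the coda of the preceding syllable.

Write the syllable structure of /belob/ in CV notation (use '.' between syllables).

CV.CVC

Vowels present: e, o; each is a nucleus, giving 2 syllables.
/e…o/ gap (V1→V2): /l/ → onset of the next syllable (single consonants are always licit onsets).
Putting it together: be.lob.
Mapping each syllable to C/V: /be/ → CV, /lob/ → CVC.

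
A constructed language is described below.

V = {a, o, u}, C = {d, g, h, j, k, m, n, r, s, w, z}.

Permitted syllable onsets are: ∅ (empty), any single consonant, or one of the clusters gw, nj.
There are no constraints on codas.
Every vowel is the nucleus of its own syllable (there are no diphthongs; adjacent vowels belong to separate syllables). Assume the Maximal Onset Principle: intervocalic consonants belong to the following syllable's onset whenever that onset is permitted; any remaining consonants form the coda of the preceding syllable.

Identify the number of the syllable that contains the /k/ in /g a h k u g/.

The vowels are a, u — 2 nuclei, so 2 syllables.
V1 /a/ – V2 /u/: cluster /hk/ — the longest permitted-onset suffix is /k/; onset = /k/, preceding coda = /h/.
Putting it together: gah.kug.
The /k/ is in the onset of syllable 2 (/kug/).

2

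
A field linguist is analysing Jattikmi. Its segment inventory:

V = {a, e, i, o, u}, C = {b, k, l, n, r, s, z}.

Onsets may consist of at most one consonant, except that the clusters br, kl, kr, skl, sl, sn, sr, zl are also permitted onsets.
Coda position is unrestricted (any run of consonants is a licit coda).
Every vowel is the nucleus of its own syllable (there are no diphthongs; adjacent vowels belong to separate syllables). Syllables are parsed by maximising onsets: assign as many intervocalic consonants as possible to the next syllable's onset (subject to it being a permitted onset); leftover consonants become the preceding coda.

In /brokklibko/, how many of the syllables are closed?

Vowels present: o, i, o; each is a nucleus, giving 3 syllables.
σ1/σ2 boundary: /kkl/ splits as /k/ + /kl/ (/kl/ is the longest suffix that is a licit onset).
σ2/σ3 boundary: /bk/ splits as /b/ + /k/ (/k/ is the longest suffix that is a licit onset).
Result: brok.klib.ko.
Classifying each syllable: /brok/ (closed), /klib/ (closed), /ko/ (open).
Closed syllables: 2.

2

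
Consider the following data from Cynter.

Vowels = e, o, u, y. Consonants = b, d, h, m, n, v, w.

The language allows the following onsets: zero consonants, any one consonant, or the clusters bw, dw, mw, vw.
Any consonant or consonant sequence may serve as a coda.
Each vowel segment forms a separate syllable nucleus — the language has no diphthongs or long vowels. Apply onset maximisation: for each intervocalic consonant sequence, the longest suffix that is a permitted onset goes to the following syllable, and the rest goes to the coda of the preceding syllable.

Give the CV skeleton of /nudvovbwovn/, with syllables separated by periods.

CVC.CVC.CCVCC

Nuclei (vowels): u, o, o → 3 syllables.
/u…o/ gap (V1→V2): cluster /dv/ — the longest permitted-onset suffix is /v/; onset = /v/, preceding coda = /d/.
/o…o/ gap (V2→V3): cluster /vbw/ — the longest permitted-onset suffix is /bw/; onset = /bw/, preceding coda = /v/.
Result: nud.vov.bwovn.
Mapping each syllable to C/V: /nud/ → CVC, /vov/ → CVC, /bwovn/ → CCVCC.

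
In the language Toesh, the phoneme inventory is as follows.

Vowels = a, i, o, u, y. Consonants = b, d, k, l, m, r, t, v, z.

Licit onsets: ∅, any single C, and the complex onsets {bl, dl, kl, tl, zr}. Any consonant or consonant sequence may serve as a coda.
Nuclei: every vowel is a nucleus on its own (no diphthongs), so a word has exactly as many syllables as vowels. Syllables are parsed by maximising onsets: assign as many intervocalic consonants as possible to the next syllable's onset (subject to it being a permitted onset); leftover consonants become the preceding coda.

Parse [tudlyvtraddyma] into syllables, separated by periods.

tu.dlyvt.rad.dy.ma

Vowels present: u, y, a, y, a; each is a nucleus, giving 5 syllables.
Between /u/ (V1) and /y/ (V2): /dl/ is a licit onset in full, so it all attaches to the next syllable.
Between /y/ (V2) and /a/ (V3): /vtr/ — longest licit onset from the right is /r/, leaving /vt/ as coda.
Between /a/ (V3) and /y/ (V4): cluster /dd/ — the longest permitted-onset suffix is /d/; onset = /d/, preceding coda = /d/.
Between /y/ (V4) and /a/ (V5): /m/ is a single consonant, so it becomes the next onset.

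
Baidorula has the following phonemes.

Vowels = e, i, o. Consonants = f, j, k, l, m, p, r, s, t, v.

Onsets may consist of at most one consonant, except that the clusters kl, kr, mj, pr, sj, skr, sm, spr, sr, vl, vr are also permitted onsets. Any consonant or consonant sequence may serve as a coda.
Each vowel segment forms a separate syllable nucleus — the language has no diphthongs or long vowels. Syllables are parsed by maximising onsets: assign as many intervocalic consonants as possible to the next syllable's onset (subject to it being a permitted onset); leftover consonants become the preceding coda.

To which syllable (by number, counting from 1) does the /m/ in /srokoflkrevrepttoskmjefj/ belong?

Vowels present: o, o, e, e, o, e; each is a nucleus, giving 6 syllables.
Between /o/ (V1) and /o/ (V2): just /k/ — single C goes to the following onset.
Between /o/ (V2) and /e/ (V3): /flkr/ splits as /fl/ + /kr/ (/kr/ is the longest suffix that is a licit onset).
Between /e/ (V3) and /e/ (V4): /vr/ is a licit onset in full, so it all attaches to the next syllable.
Between /e/ (V4) and /o/ (V5): /ptt/; trying suffixes from longest down, /t/ is the first permitted one, so coda /pt/ | onset /t/.
Between /o/ (V5) and /e/ (V6): /skmj/ splits as /sk/ + /mj/ (/mj/ is the longest suffix that is a licit onset).
So the parse is sro.kofl.kre.vrept.tosk.mjefj.
The /m/ is in the onset of syllable 6 (/mjefj/).

6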